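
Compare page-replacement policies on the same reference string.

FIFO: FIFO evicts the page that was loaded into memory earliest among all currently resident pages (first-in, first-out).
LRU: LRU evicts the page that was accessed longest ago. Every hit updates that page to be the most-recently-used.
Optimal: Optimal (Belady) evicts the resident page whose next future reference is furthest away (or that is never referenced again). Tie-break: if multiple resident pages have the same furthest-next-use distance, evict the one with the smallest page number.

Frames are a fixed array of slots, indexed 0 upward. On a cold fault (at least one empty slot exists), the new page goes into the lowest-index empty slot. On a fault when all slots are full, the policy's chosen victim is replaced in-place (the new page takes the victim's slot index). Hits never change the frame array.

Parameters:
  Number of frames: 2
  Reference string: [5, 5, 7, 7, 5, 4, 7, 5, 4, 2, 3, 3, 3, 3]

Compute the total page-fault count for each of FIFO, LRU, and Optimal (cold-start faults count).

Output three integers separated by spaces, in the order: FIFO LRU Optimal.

Answer: 6 8 6

Derivation:
--- FIFO ---
  step 0: ref 5 -> FAULT, frames=[5,-] (faults so far: 1)
  step 1: ref 5 -> HIT, frames=[5,-] (faults so far: 1)
  step 2: ref 7 -> FAULT, frames=[5,7] (faults so far: 2)
  step 3: ref 7 -> HIT, frames=[5,7] (faults so far: 2)
  step 4: ref 5 -> HIT, frames=[5,7] (faults so far: 2)
  step 5: ref 4 -> FAULT, evict 5, frames=[4,7] (faults so far: 3)
  step 6: ref 7 -> HIT, frames=[4,7] (faults so far: 3)
  step 7: ref 5 -> FAULT, evict 7, frames=[4,5] (faults so far: 4)
  step 8: ref 4 -> HIT, frames=[4,5] (faults so far: 4)
  step 9: ref 2 -> FAULT, evict 4, frames=[2,5] (faults so far: 5)
  step 10: ref 3 -> FAULT, evict 5, frames=[2,3] (faults so far: 6)
  step 11: ref 3 -> HIT, frames=[2,3] (faults so far: 6)
  step 12: ref 3 -> HIT, frames=[2,3] (faults so far: 6)
  step 13: ref 3 -> HIT, frames=[2,3] (faults so far: 6)
  FIFO total faults: 6
--- LRU ---
  step 0: ref 5 -> FAULT, frames=[5,-] (faults so far: 1)
  step 1: ref 5 -> HIT, frames=[5,-] (faults so far: 1)
  step 2: ref 7 -> FAULT, frames=[5,7] (faults so far: 2)
  step 3: ref 7 -> HIT, frames=[5,7] (faults so far: 2)
  step 4: ref 5 -> HIT, frames=[5,7] (faults so far: 2)
  step 5: ref 4 -> FAULT, evict 7, frames=[5,4] (faults so far: 3)
  step 6: ref 7 -> FAULT, evict 5, frames=[7,4] (faults so far: 4)
  step 7: ref 5 -> FAULT, evict 4, frames=[7,5] (faults so far: 5)
  step 8: ref 4 -> FAULT, evict 7, frames=[4,5] (faults so far: 6)
  step 9: ref 2 -> FAULT, evict 5, frames=[4,2] (faults so far: 7)
  step 10: ref 3 -> FAULT, evict 4, frames=[3,2] (faults so far: 8)
  step 11: ref 3 -> HIT, frames=[3,2] (faults so far: 8)
  step 12: ref 3 -> HIT, frames=[3,2] (faults so far: 8)
  step 13: ref 3 -> HIT, frames=[3,2] (faults so far: 8)
  LRU total faults: 8
--- Optimal ---
  step 0: ref 5 -> FAULT, frames=[5,-] (faults so far: 1)
  step 1: ref 5 -> HIT, frames=[5,-] (faults so far: 1)
  step 2: ref 7 -> FAULT, frames=[5,7] (faults so far: 2)
  step 3: ref 7 -> HIT, frames=[5,7] (faults so far: 2)
  step 4: ref 5 -> HIT, frames=[5,7] (faults so far: 2)
  step 5: ref 4 -> FAULT, evict 5, frames=[4,7] (faults so far: 3)
  step 6: ref 7 -> HIT, frames=[4,7] (faults so far: 3)
  step 7: ref 5 -> FAULT, evict 7, frames=[4,5] (faults so far: 4)
  step 8: ref 4 -> HIT, frames=[4,5] (faults so far: 4)
  step 9: ref 2 -> FAULT, evict 4, frames=[2,5] (faults so far: 5)
  step 10: ref 3 -> FAULT, evict 2, frames=[3,5] (faults so far: 6)
  step 11: ref 3 -> HIT, frames=[3,5] (faults so far: 6)
  step 12: ref 3 -> HIT, frames=[3,5] (faults so far: 6)
  step 13: ref 3 -> HIT, frames=[3,5] (faults so far: 6)
  Optimal total faults: 6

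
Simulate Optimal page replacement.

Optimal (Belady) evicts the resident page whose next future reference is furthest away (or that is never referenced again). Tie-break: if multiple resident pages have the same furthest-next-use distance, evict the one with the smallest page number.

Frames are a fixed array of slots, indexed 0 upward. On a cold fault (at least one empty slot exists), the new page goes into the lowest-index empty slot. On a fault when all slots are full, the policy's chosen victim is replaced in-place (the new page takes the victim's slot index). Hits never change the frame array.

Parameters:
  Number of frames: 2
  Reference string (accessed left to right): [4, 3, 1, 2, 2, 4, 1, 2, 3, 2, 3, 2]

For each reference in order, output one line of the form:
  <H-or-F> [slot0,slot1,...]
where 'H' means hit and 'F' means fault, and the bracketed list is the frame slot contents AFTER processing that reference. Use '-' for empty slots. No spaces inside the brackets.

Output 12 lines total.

F [4,-]
F [4,3]
F [4,1]
F [4,2]
H [4,2]
H [4,2]
F [1,2]
H [1,2]
F [3,2]
H [3,2]
H [3,2]
H [3,2]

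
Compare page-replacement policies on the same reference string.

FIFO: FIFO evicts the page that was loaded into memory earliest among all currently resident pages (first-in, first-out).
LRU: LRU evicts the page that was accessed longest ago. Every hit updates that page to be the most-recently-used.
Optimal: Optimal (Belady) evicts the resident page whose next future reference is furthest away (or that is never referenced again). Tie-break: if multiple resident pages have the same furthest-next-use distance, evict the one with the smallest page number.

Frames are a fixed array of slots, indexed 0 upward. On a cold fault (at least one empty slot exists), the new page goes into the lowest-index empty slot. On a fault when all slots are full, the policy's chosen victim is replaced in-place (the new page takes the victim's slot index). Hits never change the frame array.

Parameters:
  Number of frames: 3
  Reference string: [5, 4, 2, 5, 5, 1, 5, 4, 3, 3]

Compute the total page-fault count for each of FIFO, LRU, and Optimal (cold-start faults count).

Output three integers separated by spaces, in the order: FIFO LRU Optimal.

Answer: 7 6 5

Derivation:
--- FIFO ---
  step 0: ref 5 -> FAULT, frames=[5,-,-] (faults so far: 1)
  step 1: ref 4 -> FAULT, frames=[5,4,-] (faults so far: 2)
  step 2: ref 2 -> FAULT, frames=[5,4,2] (faults so far: 3)
  step 3: ref 5 -> HIT, frames=[5,4,2] (faults so far: 3)
  step 4: ref 5 -> HIT, frames=[5,4,2] (faults so far: 3)
  step 5: ref 1 -> FAULT, evict 5, frames=[1,4,2] (faults so far: 4)
  step 6: ref 5 -> FAULT, evict 4, frames=[1,5,2] (faults so far: 5)
  step 7: ref 4 -> FAULT, evict 2, frames=[1,5,4] (faults so far: 6)
  step 8: ref 3 -> FAULT, evict 1, frames=[3,5,4] (faults so far: 7)
  step 9: ref 3 -> HIT, frames=[3,5,4] (faults so far: 7)
  FIFO total faults: 7
--- LRU ---
  step 0: ref 5 -> FAULT, frames=[5,-,-] (faults so far: 1)
  step 1: ref 4 -> FAULT, frames=[5,4,-] (faults so far: 2)
  step 2: ref 2 -> FAULT, frames=[5,4,2] (faults so far: 3)
  step 3: ref 5 -> HIT, frames=[5,4,2] (faults so far: 3)
  step 4: ref 5 -> HIT, frames=[5,4,2] (faults so far: 3)
  step 5: ref 1 -> FAULT, evict 4, frames=[5,1,2] (faults so far: 4)
  step 6: ref 5 -> HIT, frames=[5,1,2] (faults so far: 4)
  step 7: ref 4 -> FAULT, evict 2, frames=[5,1,4] (faults so far: 5)
  step 8: ref 3 -> FAULT, evict 1, frames=[5,3,4] (faults so far: 6)
  step 9: ref 3 -> HIT, frames=[5,3,4] (faults so far: 6)
  LRU total faults: 6
--- Optimal ---
  step 0: ref 5 -> FAULT, frames=[5,-,-] (faults so far: 1)
  step 1: ref 4 -> FAULT, frames=[5,4,-] (faults so far: 2)
  step 2: ref 2 -> FAULT, frames=[5,4,2] (faults so far: 3)
  step 3: ref 5 -> HIT, frames=[5,4,2] (faults so far: 3)
  step 4: ref 5 -> HIT, frames=[5,4,2] (faults so far: 3)
  step 5: ref 1 -> FAULT, evict 2, frames=[5,4,1] (faults so far: 4)
  step 6: ref 5 -> HIT, frames=[5,4,1] (faults so far: 4)
  step 7: ref 4 -> HIT, frames=[5,4,1] (faults so far: 4)
  step 8: ref 3 -> FAULT, evict 1, frames=[5,4,3] (faults so far: 5)
  step 9: ref 3 -> HIT, frames=[5,4,3] (faults so far: 5)
  Optimal total faults: 5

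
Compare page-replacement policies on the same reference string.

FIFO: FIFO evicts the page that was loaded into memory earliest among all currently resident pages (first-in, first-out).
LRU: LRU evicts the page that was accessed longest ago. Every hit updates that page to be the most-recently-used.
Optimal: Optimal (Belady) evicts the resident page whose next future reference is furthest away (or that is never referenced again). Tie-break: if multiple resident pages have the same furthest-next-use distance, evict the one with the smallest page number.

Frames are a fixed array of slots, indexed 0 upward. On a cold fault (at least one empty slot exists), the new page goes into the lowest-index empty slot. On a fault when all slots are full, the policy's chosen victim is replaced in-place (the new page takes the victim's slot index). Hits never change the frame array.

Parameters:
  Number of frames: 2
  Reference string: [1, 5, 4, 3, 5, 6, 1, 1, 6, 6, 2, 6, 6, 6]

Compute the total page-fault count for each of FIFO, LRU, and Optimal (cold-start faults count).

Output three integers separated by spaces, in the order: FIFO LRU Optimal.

Answer: 9 8 7

Derivation:
--- FIFO ---
  step 0: ref 1 -> FAULT, frames=[1,-] (faults so far: 1)
  step 1: ref 5 -> FAULT, frames=[1,5] (faults so far: 2)
  step 2: ref 4 -> FAULT, evict 1, frames=[4,5] (faults so far: 3)
  step 3: ref 3 -> FAULT, evict 5, frames=[4,3] (faults so far: 4)
  step 4: ref 5 -> FAULT, evict 4, frames=[5,3] (faults so far: 5)
  step 5: ref 6 -> FAULT, evict 3, frames=[5,6] (faults so far: 6)
  step 6: ref 1 -> FAULT, evict 5, frames=[1,6] (faults so far: 7)
  step 7: ref 1 -> HIT, frames=[1,6] (faults so far: 7)
  step 8: ref 6 -> HIT, frames=[1,6] (faults so far: 7)
  step 9: ref 6 -> HIT, frames=[1,6] (faults so far: 7)
  step 10: ref 2 -> FAULT, evict 6, frames=[1,2] (faults so far: 8)
  step 11: ref 6 -> FAULT, evict 1, frames=[6,2] (faults so far: 9)
  step 12: ref 6 -> HIT, frames=[6,2] (faults so far: 9)
  step 13: ref 6 -> HIT, frames=[6,2] (faults so far: 9)
  FIFO total faults: 9
--- LRU ---
  step 0: ref 1 -> FAULT, frames=[1,-] (faults so far: 1)
  step 1: ref 5 -> FAULT, frames=[1,5] (faults so far: 2)
  step 2: ref 4 -> FAULT, evict 1, frames=[4,5] (faults so far: 3)
  step 3: ref 3 -> FAULT, evict 5, frames=[4,3] (faults so far: 4)
  step 4: ref 5 -> FAULT, evict 4, frames=[5,3] (faults so far: 5)
  step 5: ref 6 -> FAULT, evict 3, frames=[5,6] (faults so far: 6)
  step 6: ref 1 -> FAULT, evict 5, frames=[1,6] (faults so far: 7)
  step 7: ref 1 -> HIT, frames=[1,6] (faults so far: 7)
  step 8: ref 6 -> HIT, frames=[1,6] (faults so far: 7)
  step 9: ref 6 -> HIT, frames=[1,6] (faults so far: 7)
  step 10: ref 2 -> FAULT, evict 1, frames=[2,6] (faults so far: 8)
  step 11: ref 6 -> HIT, frames=[2,6] (faults so far: 8)
  step 12: ref 6 -> HIT, frames=[2,6] (faults so far: 8)
  step 13: ref 6 -> HIT, frames=[2,6] (faults so far: 8)
  LRU total faults: 8
--- Optimal ---
  step 0: ref 1 -> FAULT, frames=[1,-] (faults so far: 1)
  step 1: ref 5 -> FAULT, frames=[1,5] (faults so far: 2)
  step 2: ref 4 -> FAULT, evict 1, frames=[4,5] (faults so far: 3)
  step 3: ref 3 -> FAULT, evict 4, frames=[3,5] (faults so far: 4)
  step 4: ref 5 -> HIT, frames=[3,5] (faults so far: 4)
  step 5: ref 6 -> FAULT, evict 3, frames=[6,5] (faults so far: 5)
  step 6: ref 1 -> FAULT, evict 5, frames=[6,1] (faults so far: 6)
  step 7: ref 1 -> HIT, frames=[6,1] (faults so far: 6)
  step 8: ref 6 -> HIT, frames=[6,1] (faults so far: 6)
  step 9: ref 6 -> HIT, frames=[6,1] (faults so far: 6)
  step 10: ref 2 -> FAULT, evict 1, frames=[6,2] (faults so far: 7)
  step 11: ref 6 -> HIT, frames=[6,2] (faults so far: 7)
  step 12: ref 6 -> HIT, frames=[6,2] (faults so far: 7)
  step 13: ref 6 -> HIT, frames=[6,2] (faults so far: 7)
  Optimal total faults: 7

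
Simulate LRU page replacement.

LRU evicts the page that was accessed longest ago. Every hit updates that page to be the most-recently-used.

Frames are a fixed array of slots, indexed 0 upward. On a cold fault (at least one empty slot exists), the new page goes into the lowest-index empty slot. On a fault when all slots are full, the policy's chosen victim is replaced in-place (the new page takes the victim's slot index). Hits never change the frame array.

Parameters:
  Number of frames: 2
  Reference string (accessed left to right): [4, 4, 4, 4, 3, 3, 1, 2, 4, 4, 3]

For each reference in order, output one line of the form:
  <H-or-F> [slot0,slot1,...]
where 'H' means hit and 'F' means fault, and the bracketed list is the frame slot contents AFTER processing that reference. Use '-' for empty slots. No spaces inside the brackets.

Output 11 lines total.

F [4,-]
H [4,-]
H [4,-]
H [4,-]
F [4,3]
H [4,3]
F [1,3]
F [1,2]
F [4,2]
H [4,2]
F [4,3]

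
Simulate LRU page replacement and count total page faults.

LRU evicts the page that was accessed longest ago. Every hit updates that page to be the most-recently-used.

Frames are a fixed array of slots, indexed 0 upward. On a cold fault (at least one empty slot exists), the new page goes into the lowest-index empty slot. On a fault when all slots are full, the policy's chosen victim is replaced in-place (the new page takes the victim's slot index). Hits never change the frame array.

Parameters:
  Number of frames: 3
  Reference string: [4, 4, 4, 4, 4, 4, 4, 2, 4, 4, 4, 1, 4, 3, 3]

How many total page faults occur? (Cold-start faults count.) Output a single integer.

Step 0: ref 4 → FAULT, frames=[4,-,-]
Step 1: ref 4 → HIT, frames=[4,-,-]
Step 2: ref 4 → HIT, frames=[4,-,-]
Step 3: ref 4 → HIT, frames=[4,-,-]
Step 4: ref 4 → HIT, frames=[4,-,-]
Step 5: ref 4 → HIT, frames=[4,-,-]
Step 6: ref 4 → HIT, frames=[4,-,-]
Step 7: ref 2 → FAULT, frames=[4,2,-]
Step 8: ref 4 → HIT, frames=[4,2,-]
Step 9: ref 4 → HIT, frames=[4,2,-]
Step 10: ref 4 → HIT, frames=[4,2,-]
Step 11: ref 1 → FAULT, frames=[4,2,1]
Step 12: ref 4 → HIT, frames=[4,2,1]
Step 13: ref 3 → FAULT (evict 2), frames=[4,3,1]
Step 14: ref 3 → HIT, frames=[4,3,1]
Total faults: 4

Answer: 4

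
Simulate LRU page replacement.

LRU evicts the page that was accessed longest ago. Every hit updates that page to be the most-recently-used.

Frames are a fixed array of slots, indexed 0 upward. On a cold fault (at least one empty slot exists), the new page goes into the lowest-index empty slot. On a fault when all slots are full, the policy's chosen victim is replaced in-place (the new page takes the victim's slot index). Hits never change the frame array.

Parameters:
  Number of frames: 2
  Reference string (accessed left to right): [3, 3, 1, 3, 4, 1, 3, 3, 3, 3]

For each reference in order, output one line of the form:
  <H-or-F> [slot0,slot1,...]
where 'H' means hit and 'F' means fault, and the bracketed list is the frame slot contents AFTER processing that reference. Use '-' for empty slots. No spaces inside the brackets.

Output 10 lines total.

F [3,-]
H [3,-]
F [3,1]
H [3,1]
F [3,4]
F [1,4]
F [1,3]
H [1,3]
H [1,3]
H [1,3]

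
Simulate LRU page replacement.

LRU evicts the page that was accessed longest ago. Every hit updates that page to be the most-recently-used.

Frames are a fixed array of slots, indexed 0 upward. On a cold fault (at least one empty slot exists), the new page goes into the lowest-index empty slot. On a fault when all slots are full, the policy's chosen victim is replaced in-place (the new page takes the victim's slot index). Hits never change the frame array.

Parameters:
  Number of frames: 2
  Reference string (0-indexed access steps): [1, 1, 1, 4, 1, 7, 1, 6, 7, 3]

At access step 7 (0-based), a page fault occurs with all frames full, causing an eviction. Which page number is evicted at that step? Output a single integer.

Answer: 7

Derivation:
Step 0: ref 1 -> FAULT, frames=[1,-]
Step 1: ref 1 -> HIT, frames=[1,-]
Step 2: ref 1 -> HIT, frames=[1,-]
Step 3: ref 4 -> FAULT, frames=[1,4]
Step 4: ref 1 -> HIT, frames=[1,4]
Step 5: ref 7 -> FAULT, evict 4, frames=[1,7]
Step 6: ref 1 -> HIT, frames=[1,7]
Step 7: ref 6 -> FAULT, evict 7, frames=[1,6]
At step 7: evicted page 7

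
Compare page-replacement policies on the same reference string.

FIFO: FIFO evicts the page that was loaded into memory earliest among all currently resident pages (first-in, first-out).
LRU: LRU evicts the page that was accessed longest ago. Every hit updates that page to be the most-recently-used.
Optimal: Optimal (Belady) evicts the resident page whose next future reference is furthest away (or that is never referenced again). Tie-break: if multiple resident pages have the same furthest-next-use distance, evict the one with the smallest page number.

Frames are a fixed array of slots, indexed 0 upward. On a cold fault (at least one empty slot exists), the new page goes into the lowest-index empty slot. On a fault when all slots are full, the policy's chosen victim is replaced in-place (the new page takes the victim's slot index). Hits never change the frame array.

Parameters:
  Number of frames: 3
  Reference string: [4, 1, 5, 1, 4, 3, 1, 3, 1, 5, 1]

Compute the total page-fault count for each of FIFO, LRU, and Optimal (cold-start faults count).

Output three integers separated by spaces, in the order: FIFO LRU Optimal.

Answer: 4 5 4

Derivation:
--- FIFO ---
  step 0: ref 4 -> FAULT, frames=[4,-,-] (faults so far: 1)
  step 1: ref 1 -> FAULT, frames=[4,1,-] (faults so far: 2)
  step 2: ref 5 -> FAULT, frames=[4,1,5] (faults so far: 3)
  step 3: ref 1 -> HIT, frames=[4,1,5] (faults so far: 3)
  step 4: ref 4 -> HIT, frames=[4,1,5] (faults so far: 3)
  step 5: ref 3 -> FAULT, evict 4, frames=[3,1,5] (faults so far: 4)
  step 6: ref 1 -> HIT, frames=[3,1,5] (faults so far: 4)
  step 7: ref 3 -> HIT, frames=[3,1,5] (faults so far: 4)
  step 8: ref 1 -> HIT, frames=[3,1,5] (faults so far: 4)
  step 9: ref 5 -> HIT, frames=[3,1,5] (faults so far: 4)
  step 10: ref 1 -> HIT, frames=[3,1,5] (faults so far: 4)
  FIFO total faults: 4
--- LRU ---
  step 0: ref 4 -> FAULT, frames=[4,-,-] (faults so far: 1)
  step 1: ref 1 -> FAULT, frames=[4,1,-] (faults so far: 2)
  step 2: ref 5 -> FAULT, frames=[4,1,5] (faults so far: 3)
  step 3: ref 1 -> HIT, frames=[4,1,5] (faults so far: 3)
  step 4: ref 4 -> HIT, frames=[4,1,5] (faults so far: 3)
  step 5: ref 3 -> FAULT, evict 5, frames=[4,1,3] (faults so far: 4)
  step 6: ref 1 -> HIT, frames=[4,1,3] (faults so far: 4)
  step 7: ref 3 -> HIT, frames=[4,1,3] (faults so far: 4)
  step 8: ref 1 -> HIT, frames=[4,1,3] (faults so far: 4)
  step 9: ref 5 -> FAULT, evict 4, frames=[5,1,3] (faults so far: 5)
  step 10: ref 1 -> HIT, frames=[5,1,3] (faults so far: 5)
  LRU total faults: 5
--- Optimal ---
  step 0: ref 4 -> FAULT, frames=[4,-,-] (faults so far: 1)
  step 1: ref 1 -> FAULT, frames=[4,1,-] (faults so far: 2)
  step 2: ref 5 -> FAULT, frames=[4,1,5] (faults so far: 3)
  step 3: ref 1 -> HIT, frames=[4,1,5] (faults so far: 3)
  step 4: ref 4 -> HIT, frames=[4,1,5] (faults so far: 3)
  step 5: ref 3 -> FAULT, evict 4, frames=[3,1,5] (faults so far: 4)
  step 6: ref 1 -> HIT, frames=[3,1,5] (faults so far: 4)
  step 7: ref 3 -> HIT, frames=[3,1,5] (faults so far: 4)
  step 8: ref 1 -> HIT, frames=[3,1,5] (faults so far: 4)
  step 9: ref 5 -> HIT, frames=[3,1,5] (faults so far: 4)
  step 10: ref 1 -> HIT, frames=[3,1,5] (faults so far: 4)
  Optimal total faults: 4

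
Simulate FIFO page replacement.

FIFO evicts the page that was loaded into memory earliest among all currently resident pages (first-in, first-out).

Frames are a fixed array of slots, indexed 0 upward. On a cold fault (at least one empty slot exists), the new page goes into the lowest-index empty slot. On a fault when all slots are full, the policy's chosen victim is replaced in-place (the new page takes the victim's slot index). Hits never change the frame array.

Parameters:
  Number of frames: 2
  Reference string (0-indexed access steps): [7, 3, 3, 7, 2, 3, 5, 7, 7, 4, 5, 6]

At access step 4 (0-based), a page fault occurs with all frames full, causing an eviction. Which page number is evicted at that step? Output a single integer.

Answer: 7

Derivation:
Step 0: ref 7 -> FAULT, frames=[7,-]
Step 1: ref 3 -> FAULT, frames=[7,3]
Step 2: ref 3 -> HIT, frames=[7,3]
Step 3: ref 7 -> HIT, frames=[7,3]
Step 4: ref 2 -> FAULT, evict 7, frames=[2,3]
At step 4: evicted page 7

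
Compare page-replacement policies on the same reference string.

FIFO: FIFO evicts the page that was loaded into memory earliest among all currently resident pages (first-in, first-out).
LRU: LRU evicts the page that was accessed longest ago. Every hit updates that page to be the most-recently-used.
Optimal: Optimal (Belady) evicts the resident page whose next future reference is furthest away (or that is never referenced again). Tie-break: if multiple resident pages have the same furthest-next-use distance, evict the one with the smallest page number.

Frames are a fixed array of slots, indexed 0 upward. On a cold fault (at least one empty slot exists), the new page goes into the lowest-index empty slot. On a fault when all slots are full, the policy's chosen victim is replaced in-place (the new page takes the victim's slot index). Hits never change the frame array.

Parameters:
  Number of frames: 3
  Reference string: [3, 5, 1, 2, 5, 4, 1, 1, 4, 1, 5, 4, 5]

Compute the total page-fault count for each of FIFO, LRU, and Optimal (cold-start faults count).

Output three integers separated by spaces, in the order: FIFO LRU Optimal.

--- FIFO ---
  step 0: ref 3 -> FAULT, frames=[3,-,-] (faults so far: 1)
  step 1: ref 5 -> FAULT, frames=[3,5,-] (faults so far: 2)
  step 2: ref 1 -> FAULT, frames=[3,5,1] (faults so far: 3)
  step 3: ref 2 -> FAULT, evict 3, frames=[2,5,1] (faults so far: 4)
  step 4: ref 5 -> HIT, frames=[2,5,1] (faults so far: 4)
  step 5: ref 4 -> FAULT, evict 5, frames=[2,4,1] (faults so far: 5)
  step 6: ref 1 -> HIT, frames=[2,4,1] (faults so far: 5)
  step 7: ref 1 -> HIT, frames=[2,4,1] (faults so far: 5)
  step 8: ref 4 -> HIT, frames=[2,4,1] (faults so far: 5)
  step 9: ref 1 -> HIT, frames=[2,4,1] (faults so far: 5)
  step 10: ref 5 -> FAULT, evict 1, frames=[2,4,5] (faults so far: 6)
  step 11: ref 4 -> HIT, frames=[2,4,5] (faults so far: 6)
  step 12: ref 5 -> HIT, frames=[2,4,5] (faults so far: 6)
  FIFO total faults: 6
--- LRU ---
  step 0: ref 3 -> FAULT, frames=[3,-,-] (faults so far: 1)
  step 1: ref 5 -> FAULT, frames=[3,5,-] (faults so far: 2)
  step 2: ref 1 -> FAULT, frames=[3,5,1] (faults so far: 3)
  step 3: ref 2 -> FAULT, evict 3, frames=[2,5,1] (faults so far: 4)
  step 4: ref 5 -> HIT, frames=[2,5,1] (faults so far: 4)
  step 5: ref 4 -> FAULT, evict 1, frames=[2,5,4] (faults so far: 5)
  step 6: ref 1 -> FAULT, evict 2, frames=[1,5,4] (faults so far: 6)
  step 7: ref 1 -> HIT, frames=[1,5,4] (faults so far: 6)
  step 8: ref 4 -> HIT, frames=[1,5,4] (faults so far: 6)
  step 9: ref 1 -> HIT, frames=[1,5,4] (faults so far: 6)
  step 10: ref 5 -> HIT, frames=[1,5,4] (faults so far: 6)
  step 11: ref 4 -> HIT, frames=[1,5,4] (faults so far: 6)
  step 12: ref 5 -> HIT, frames=[1,5,4] (faults so far: 6)
  LRU total faults: 6
--- Optimal ---
  step 0: ref 3 -> FAULT, frames=[3,-,-] (faults so far: 1)
  step 1: ref 5 -> FAULT, frames=[3,5,-] (faults so far: 2)
  step 2: ref 1 -> FAULT, frames=[3,5,1] (faults so far: 3)
  step 3: ref 2 -> FAULT, evict 3, frames=[2,5,1] (faults so far: 4)
  step 4: ref 5 -> HIT, frames=[2,5,1] (faults so far: 4)
  step 5: ref 4 -> FAULT, evict 2, frames=[4,5,1] (faults so far: 5)
  step 6: ref 1 -> HIT, frames=[4,5,1] (faults so far: 5)
  step 7: ref 1 -> HIT, frames=[4,5,1] (faults so far: 5)
  step 8: ref 4 -> HIT, frames=[4,5,1] (faults so far: 5)
  step 9: ref 1 -> HIT, frames=[4,5,1] (faults so far: 5)
  step 10: ref 5 -> HIT, frames=[4,5,1] (faults so far: 5)
  step 11: ref 4 -> HIT, frames=[4,5,1] (faults so far: 5)
  step 12: ref 5 -> HIT, frames=[4,5,1] (faults so far: 5)
  Optimal total faults: 5

Answer: 6 6 5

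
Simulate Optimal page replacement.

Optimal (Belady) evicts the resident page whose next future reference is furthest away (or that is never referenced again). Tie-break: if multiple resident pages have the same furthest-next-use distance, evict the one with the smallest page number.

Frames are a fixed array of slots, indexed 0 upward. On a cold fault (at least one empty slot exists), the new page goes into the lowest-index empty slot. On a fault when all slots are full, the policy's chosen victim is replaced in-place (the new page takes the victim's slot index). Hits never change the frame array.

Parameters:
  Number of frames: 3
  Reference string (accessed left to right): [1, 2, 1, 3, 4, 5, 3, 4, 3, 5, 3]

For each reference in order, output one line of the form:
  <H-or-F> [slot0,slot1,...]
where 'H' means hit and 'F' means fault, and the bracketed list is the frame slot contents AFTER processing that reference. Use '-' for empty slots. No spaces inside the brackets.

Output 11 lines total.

F [1,-,-]
F [1,2,-]
H [1,2,-]
F [1,2,3]
F [4,2,3]
F [4,5,3]
H [4,5,3]
H [4,5,3]
H [4,5,3]
H [4,5,3]
H [4,5,3]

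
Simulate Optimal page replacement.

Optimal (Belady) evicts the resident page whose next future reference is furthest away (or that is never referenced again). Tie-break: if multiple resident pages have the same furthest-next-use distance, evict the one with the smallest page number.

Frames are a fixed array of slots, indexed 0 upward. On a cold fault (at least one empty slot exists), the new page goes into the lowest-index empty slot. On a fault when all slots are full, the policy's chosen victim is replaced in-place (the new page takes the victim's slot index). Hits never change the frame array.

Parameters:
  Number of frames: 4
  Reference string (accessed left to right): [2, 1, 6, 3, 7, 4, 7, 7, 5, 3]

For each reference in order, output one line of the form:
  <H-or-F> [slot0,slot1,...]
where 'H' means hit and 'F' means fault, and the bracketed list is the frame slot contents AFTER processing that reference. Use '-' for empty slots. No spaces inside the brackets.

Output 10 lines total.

F [2,-,-,-]
F [2,1,-,-]
F [2,1,6,-]
F [2,1,6,3]
F [2,7,6,3]
F [4,7,6,3]
H [4,7,6,3]
H [4,7,6,3]
F [5,7,6,3]
H [5,7,6,3]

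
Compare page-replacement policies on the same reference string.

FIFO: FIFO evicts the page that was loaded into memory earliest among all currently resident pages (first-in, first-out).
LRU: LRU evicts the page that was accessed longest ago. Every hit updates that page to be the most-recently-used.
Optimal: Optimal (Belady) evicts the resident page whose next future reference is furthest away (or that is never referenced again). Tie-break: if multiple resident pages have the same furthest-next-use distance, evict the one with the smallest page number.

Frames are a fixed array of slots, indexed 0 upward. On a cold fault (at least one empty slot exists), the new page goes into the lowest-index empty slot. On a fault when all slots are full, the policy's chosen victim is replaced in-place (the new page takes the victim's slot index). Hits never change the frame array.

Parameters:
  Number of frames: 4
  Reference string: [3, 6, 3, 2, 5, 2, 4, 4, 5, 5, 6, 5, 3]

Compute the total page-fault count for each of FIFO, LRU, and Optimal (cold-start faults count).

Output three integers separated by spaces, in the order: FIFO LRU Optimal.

Answer: 6 7 5

Derivation:
--- FIFO ---
  step 0: ref 3 -> FAULT, frames=[3,-,-,-] (faults so far: 1)
  step 1: ref 6 -> FAULT, frames=[3,6,-,-] (faults so far: 2)
  step 2: ref 3 -> HIT, frames=[3,6,-,-] (faults so far: 2)
  step 3: ref 2 -> FAULT, frames=[3,6,2,-] (faults so far: 3)
  step 4: ref 5 -> FAULT, frames=[3,6,2,5] (faults so far: 4)
  step 5: ref 2 -> HIT, frames=[3,6,2,5] (faults so far: 4)
  step 6: ref 4 -> FAULT, evict 3, frames=[4,6,2,5] (faults so far: 5)
  step 7: ref 4 -> HIT, frames=[4,6,2,5] (faults so far: 5)
  step 8: ref 5 -> HIT, frames=[4,6,2,5] (faults so far: 5)
  step 9: ref 5 -> HIT, frames=[4,6,2,5] (faults so far: 5)
  step 10: ref 6 -> HIT, frames=[4,6,2,5] (faults so far: 5)
  step 11: ref 5 -> HIT, frames=[4,6,2,5] (faults so far: 5)
  step 12: ref 3 -> FAULT, evict 6, frames=[4,3,2,5] (faults so far: 6)
  FIFO total faults: 6
--- LRU ---
  step 0: ref 3 -> FAULT, frames=[3,-,-,-] (faults so far: 1)
  step 1: ref 6 -> FAULT, frames=[3,6,-,-] (faults so far: 2)
  step 2: ref 3 -> HIT, frames=[3,6,-,-] (faults so far: 2)
  step 3: ref 2 -> FAULT, frames=[3,6,2,-] (faults so far: 3)
  step 4: ref 5 -> FAULT, frames=[3,6,2,5] (faults so far: 4)
  step 5: ref 2 -> HIT, frames=[3,6,2,5] (faults so far: 4)
  step 6: ref 4 -> FAULT, evict 6, frames=[3,4,2,5] (faults so far: 5)
  step 7: ref 4 -> HIT, frames=[3,4,2,5] (faults so far: 5)
  step 8: ref 5 -> HIT, frames=[3,4,2,5] (faults so far: 5)
  step 9: ref 5 -> HIT, frames=[3,4,2,5] (faults so far: 5)
  step 10: ref 6 -> FAULT, evict 3, frames=[6,4,2,5] (faults so far: 6)
  step 11: ref 5 -> HIT, frames=[6,4,2,5] (faults so far: 6)
  step 12: ref 3 -> FAULT, evict 2, frames=[6,4,3,5] (faults so far: 7)
  LRU total faults: 7
--- Optimal ---
  step 0: ref 3 -> FAULT, frames=[3,-,-,-] (faults so far: 1)
  step 1: ref 6 -> FAULT, frames=[3,6,-,-] (faults so far: 2)
  step 2: ref 3 -> HIT, frames=[3,6,-,-] (faults so far: 2)
  step 3: ref 2 -> FAULT, frames=[3,6,2,-] (faults so far: 3)
  step 4: ref 5 -> FAULT, frames=[3,6,2,5] (faults so far: 4)
  step 5: ref 2 -> HIT, frames=[3,6,2,5] (faults so far: 4)
  step 6: ref 4 -> FAULT, evict 2, frames=[3,6,4,5] (faults so far: 5)
  step 7: ref 4 -> HIT, frames=[3,6,4,5] (faults so far: 5)
  step 8: ref 5 -> HIT, frames=[3,6,4,5] (faults so far: 5)
  step 9: ref 5 -> HIT, frames=[3,6,4,5] (faults so far: 5)
  step 10: ref 6 -> HIT, frames=[3,6,4,5] (faults so far: 5)
  step 11: ref 5 -> HIT, frames=[3,6,4,5] (faults so far: 5)
  step 12: ref 3 -> HIT, frames=[3,6,4,5] (faults so far: 5)
  Optimal total faults: 5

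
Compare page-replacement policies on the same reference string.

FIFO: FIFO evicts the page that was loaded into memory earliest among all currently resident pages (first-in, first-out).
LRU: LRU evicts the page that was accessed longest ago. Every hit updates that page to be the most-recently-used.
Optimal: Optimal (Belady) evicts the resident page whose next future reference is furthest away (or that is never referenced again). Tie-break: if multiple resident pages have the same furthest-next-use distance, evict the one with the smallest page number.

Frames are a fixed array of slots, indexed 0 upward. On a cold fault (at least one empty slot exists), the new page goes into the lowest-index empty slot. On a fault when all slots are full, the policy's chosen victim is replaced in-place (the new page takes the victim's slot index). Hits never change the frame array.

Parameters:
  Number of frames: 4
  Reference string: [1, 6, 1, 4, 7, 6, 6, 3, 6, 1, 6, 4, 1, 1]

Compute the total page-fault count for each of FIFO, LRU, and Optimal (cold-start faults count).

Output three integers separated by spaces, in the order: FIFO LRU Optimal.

Answer: 8 7 5

Derivation:
--- FIFO ---
  step 0: ref 1 -> FAULT, frames=[1,-,-,-] (faults so far: 1)
  step 1: ref 6 -> FAULT, frames=[1,6,-,-] (faults so far: 2)
  step 2: ref 1 -> HIT, frames=[1,6,-,-] (faults so far: 2)
  step 3: ref 4 -> FAULT, frames=[1,6,4,-] (faults so far: 3)
  step 4: ref 7 -> FAULT, frames=[1,6,4,7] (faults so far: 4)
  step 5: ref 6 -> HIT, frames=[1,6,4,7] (faults so far: 4)
  step 6: ref 6 -> HIT, frames=[1,6,4,7] (faults so far: 4)
  step 7: ref 3 -> FAULT, evict 1, frames=[3,6,4,7] (faults so far: 5)
  step 8: ref 6 -> HIT, frames=[3,6,4,7] (faults so far: 5)
  step 9: ref 1 -> FAULT, evict 6, frames=[3,1,4,7] (faults so far: 6)
  step 10: ref 6 -> FAULT, evict 4, frames=[3,1,6,7] (faults so far: 7)
  step 11: ref 4 -> FAULT, evict 7, frames=[3,1,6,4] (faults so far: 8)
  step 12: ref 1 -> HIT, frames=[3,1,6,4] (faults so far: 8)
  step 13: ref 1 -> HIT, frames=[3,1,6,4] (faults so far: 8)
  FIFO total faults: 8
--- LRU ---
  step 0: ref 1 -> FAULT, frames=[1,-,-,-] (faults so far: 1)
  step 1: ref 6 -> FAULT, frames=[1,6,-,-] (faults so far: 2)
  step 2: ref 1 -> HIT, frames=[1,6,-,-] (faults so far: 2)
  step 3: ref 4 -> FAULT, frames=[1,6,4,-] (faults so far: 3)
  step 4: ref 7 -> FAULT, frames=[1,6,4,7] (faults so far: 4)
  step 5: ref 6 -> HIT, frames=[1,6,4,7] (faults so far: 4)
  step 6: ref 6 -> HIT, frames=[1,6,4,7] (faults so far: 4)
  step 7: ref 3 -> FAULT, evict 1, frames=[3,6,4,7] (faults so far: 5)
  step 8: ref 6 -> HIT, frames=[3,6,4,7] (faults so far: 5)
  step 9: ref 1 -> FAULT, evict 4, frames=[3,6,1,7] (faults so far: 6)
  step 10: ref 6 -> HIT, frames=[3,6,1,7] (faults so far: 6)
  step 11: ref 4 -> FAULT, evict 7, frames=[3,6,1,4] (faults so far: 7)
  step 12: ref 1 -> HIT, frames=[3,6,1,4] (faults so far: 7)
  step 13: ref 1 -> HIT, frames=[3,6,1,4] (faults so far: 7)
  LRU total faults: 7
--- Optimal ---
  step 0: ref 1 -> FAULT, frames=[1,-,-,-] (faults so far: 1)
  step 1: ref 6 -> FAULT, frames=[1,6,-,-] (faults so far: 2)
  step 2: ref 1 -> HIT, frames=[1,6,-,-] (faults so far: 2)
  step 3: ref 4 -> FAULT, frames=[1,6,4,-] (faults so far: 3)
  step 4: ref 7 -> FAULT, frames=[1,6,4,7] (faults so far: 4)
  step 5: ref 6 -> HIT, frames=[1,6,4,7] (faults so far: 4)
  step 6: ref 6 -> HIT, frames=[1,6,4,7] (faults so far: 4)
  step 7: ref 3 -> FAULT, evict 7, frames=[1,6,4,3] (faults so far: 5)
  step 8: ref 6 -> HIT, frames=[1,6,4,3] (faults so far: 5)
  step 9: ref 1 -> HIT, frames=[1,6,4,3] (faults so far: 5)
  step 10: ref 6 -> HIT, frames=[1,6,4,3] (faults so far: 5)
  step 11: ref 4 -> HIT, frames=[1,6,4,3] (faults so far: 5)
  step 12: ref 1 -> HIT, frames=[1,6,4,3] (faults so far: 5)
  step 13: ref 1 -> HIT, frames=[1,6,4,3] (faults so far: 5)
  Optimal total faults: 5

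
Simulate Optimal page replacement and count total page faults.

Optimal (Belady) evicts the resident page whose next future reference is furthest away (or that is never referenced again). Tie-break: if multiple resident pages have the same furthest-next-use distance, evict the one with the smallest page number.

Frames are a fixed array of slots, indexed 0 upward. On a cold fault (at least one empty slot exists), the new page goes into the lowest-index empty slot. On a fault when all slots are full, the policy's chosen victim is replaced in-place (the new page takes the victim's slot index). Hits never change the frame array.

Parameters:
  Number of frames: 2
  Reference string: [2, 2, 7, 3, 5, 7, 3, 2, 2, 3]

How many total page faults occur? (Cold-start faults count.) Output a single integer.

Step 0: ref 2 → FAULT, frames=[2,-]
Step 1: ref 2 → HIT, frames=[2,-]
Step 2: ref 7 → FAULT, frames=[2,7]
Step 3: ref 3 → FAULT (evict 2), frames=[3,7]
Step 4: ref 5 → FAULT (evict 3), frames=[5,7]
Step 5: ref 7 → HIT, frames=[5,7]
Step 6: ref 3 → FAULT (evict 5), frames=[3,7]
Step 7: ref 2 → FAULT (evict 7), frames=[3,2]
Step 8: ref 2 → HIT, frames=[3,2]
Step 9: ref 3 → HIT, frames=[3,2]
Total faults: 6

Answer: 6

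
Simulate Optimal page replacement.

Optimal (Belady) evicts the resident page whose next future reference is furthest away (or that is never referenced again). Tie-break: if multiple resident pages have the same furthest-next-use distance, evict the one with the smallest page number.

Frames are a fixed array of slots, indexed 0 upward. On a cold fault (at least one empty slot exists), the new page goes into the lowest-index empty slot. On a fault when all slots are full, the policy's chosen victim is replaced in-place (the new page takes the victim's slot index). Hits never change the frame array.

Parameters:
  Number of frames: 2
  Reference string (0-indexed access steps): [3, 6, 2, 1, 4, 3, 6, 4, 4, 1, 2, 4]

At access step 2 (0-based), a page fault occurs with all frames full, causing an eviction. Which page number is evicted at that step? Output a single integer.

Step 0: ref 3 -> FAULT, frames=[3,-]
Step 1: ref 6 -> FAULT, frames=[3,6]
Step 2: ref 2 -> FAULT, evict 6, frames=[3,2]
At step 2: evicted page 6

Answer: 6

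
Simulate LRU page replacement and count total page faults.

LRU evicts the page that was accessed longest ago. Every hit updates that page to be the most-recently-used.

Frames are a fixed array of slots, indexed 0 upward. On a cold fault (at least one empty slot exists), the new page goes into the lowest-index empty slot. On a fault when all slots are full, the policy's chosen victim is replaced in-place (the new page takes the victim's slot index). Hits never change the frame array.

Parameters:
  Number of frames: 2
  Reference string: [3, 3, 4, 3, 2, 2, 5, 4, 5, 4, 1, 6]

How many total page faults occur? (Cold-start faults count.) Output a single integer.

Step 0: ref 3 → FAULT, frames=[3,-]
Step 1: ref 3 → HIT, frames=[3,-]
Step 2: ref 4 → FAULT, frames=[3,4]
Step 3: ref 3 → HIT, frames=[3,4]
Step 4: ref 2 → FAULT (evict 4), frames=[3,2]
Step 5: ref 2 → HIT, frames=[3,2]
Step 6: ref 5 → FAULT (evict 3), frames=[5,2]
Step 7: ref 4 → FAULT (evict 2), frames=[5,4]
Step 8: ref 5 → HIT, frames=[5,4]
Step 9: ref 4 → HIT, frames=[5,4]
Step 10: ref 1 → FAULT (evict 5), frames=[1,4]
Step 11: ref 6 → FAULT (evict 4), frames=[1,6]
Total faults: 7

Answer: 7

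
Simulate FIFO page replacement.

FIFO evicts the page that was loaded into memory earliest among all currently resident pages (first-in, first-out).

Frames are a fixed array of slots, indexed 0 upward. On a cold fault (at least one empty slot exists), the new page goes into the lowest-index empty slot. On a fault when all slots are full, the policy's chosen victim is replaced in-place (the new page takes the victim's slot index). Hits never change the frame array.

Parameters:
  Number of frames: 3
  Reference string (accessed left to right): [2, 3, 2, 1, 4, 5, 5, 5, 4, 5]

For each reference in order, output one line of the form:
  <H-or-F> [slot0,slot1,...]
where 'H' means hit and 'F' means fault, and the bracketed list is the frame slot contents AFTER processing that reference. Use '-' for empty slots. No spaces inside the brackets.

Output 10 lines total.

F [2,-,-]
F [2,3,-]
H [2,3,-]
F [2,3,1]
F [4,3,1]
F [4,5,1]
H [4,5,1]
H [4,5,1]
H [4,5,1]
H [4,5,1]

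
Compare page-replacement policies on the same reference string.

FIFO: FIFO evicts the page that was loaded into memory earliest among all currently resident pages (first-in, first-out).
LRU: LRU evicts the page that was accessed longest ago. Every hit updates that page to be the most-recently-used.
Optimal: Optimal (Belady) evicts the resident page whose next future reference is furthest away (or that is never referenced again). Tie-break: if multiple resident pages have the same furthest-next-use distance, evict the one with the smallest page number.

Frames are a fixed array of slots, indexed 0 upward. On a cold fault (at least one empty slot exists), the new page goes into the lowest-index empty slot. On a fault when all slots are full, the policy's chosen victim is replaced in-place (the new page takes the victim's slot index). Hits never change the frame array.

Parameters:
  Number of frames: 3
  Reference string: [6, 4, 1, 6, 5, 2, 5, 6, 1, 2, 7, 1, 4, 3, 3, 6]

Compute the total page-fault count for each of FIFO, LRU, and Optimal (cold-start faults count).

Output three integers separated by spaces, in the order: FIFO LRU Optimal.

--- FIFO ---
  step 0: ref 6 -> FAULT, frames=[6,-,-] (faults so far: 1)
  step 1: ref 4 -> FAULT, frames=[6,4,-] (faults so far: 2)
  step 2: ref 1 -> FAULT, frames=[6,4,1] (faults so far: 3)
  step 3: ref 6 -> HIT, frames=[6,4,1] (faults so far: 3)
  step 4: ref 5 -> FAULT, evict 6, frames=[5,4,1] (faults so far: 4)
  step 5: ref 2 -> FAULT, evict 4, frames=[5,2,1] (faults so far: 5)
  step 6: ref 5 -> HIT, frames=[5,2,1] (faults so far: 5)
  step 7: ref 6 -> FAULT, evict 1, frames=[5,2,6] (faults so far: 6)
  step 8: ref 1 -> FAULT, evict 5, frames=[1,2,6] (faults so far: 7)
  step 9: ref 2 -> HIT, frames=[1,2,6] (faults so far: 7)
  step 10: ref 7 -> FAULT, evict 2, frames=[1,7,6] (faults so far: 8)
  step 11: ref 1 -> HIT, frames=[1,7,6] (faults so far: 8)
  step 12: ref 4 -> FAULT, evict 6, frames=[1,7,4] (faults so far: 9)
  step 13: ref 3 -> FAULT, evict 1, frames=[3,7,4] (faults so far: 10)
  step 14: ref 3 -> HIT, frames=[3,7,4] (faults so far: 10)
  step 15: ref 6 -> FAULT, evict 7, frames=[3,6,4] (faults so far: 11)
  FIFO total faults: 11
--- LRU ---
  step 0: ref 6 -> FAULT, frames=[6,-,-] (faults so far: 1)
  step 1: ref 4 -> FAULT, frames=[6,4,-] (faults so far: 2)
  step 2: ref 1 -> FAULT, frames=[6,4,1] (faults so far: 3)
  step 3: ref 6 -> HIT, frames=[6,4,1] (faults so far: 3)
  step 4: ref 5 -> FAULT, evict 4, frames=[6,5,1] (faults so far: 4)
  step 5: ref 2 -> FAULT, evict 1, frames=[6,5,2] (faults so far: 5)
  step 6: ref 5 -> HIT, frames=[6,5,2] (faults so far: 5)
  step 7: ref 6 -> HIT, frames=[6,5,2] (faults so far: 5)
  step 8: ref 1 -> FAULT, evict 2, frames=[6,5,1] (faults so far: 6)
  step 9: ref 2 -> FAULT, evict 5, frames=[6,2,1] (faults so far: 7)
  step 10: ref 7 -> FAULT, evict 6, frames=[7,2,1] (faults so far: 8)
  step 11: ref 1 -> HIT, frames=[7,2,1] (faults so far: 8)
  step 12: ref 4 -> FAULT, evict 2, frames=[7,4,1] (faults so far: 9)
  step 13: ref 3 -> FAULT, evict 7, frames=[3,4,1] (faults so far: 10)
  step 14: ref 3 -> HIT, frames=[3,4,1] (faults so far: 10)
  step 15: ref 6 -> FAULT, evict 1, frames=[3,4,6] (faults so far: 11)
  LRU total faults: 11
--- Optimal ---
  step 0: ref 6 -> FAULT, frames=[6,-,-] (faults so far: 1)
  step 1: ref 4 -> FAULT, frames=[6,4,-] (faults so far: 2)
  step 2: ref 1 -> FAULT, frames=[6,4,1] (faults so far: 3)
  step 3: ref 6 -> HIT, frames=[6,4,1] (faults so far: 3)
  step 4: ref 5 -> FAULT, evict 4, frames=[6,5,1] (faults so far: 4)
  step 5: ref 2 -> FAULT, evict 1, frames=[6,5,2] (faults so far: 5)
  step 6: ref 5 -> HIT, frames=[6,5,2] (faults so far: 5)
  step 7: ref 6 -> HIT, frames=[6,5,2] (faults so far: 5)
  step 8: ref 1 -> FAULT, evict 5, frames=[6,1,2] (faults so far: 6)
  step 9: ref 2 -> HIT, frames=[6,1,2] (faults so far: 6)
  step 10: ref 7 -> FAULT, evict 2, frames=[6,1,7] (faults so far: 7)
  step 11: ref 1 -> HIT, frames=[6,1,7] (faults so far: 7)
  step 12: ref 4 -> FAULT, evict 1, frames=[6,4,7] (faults so far: 8)
  step 13: ref 3 -> FAULT, evict 4, frames=[6,3,7] (faults so far: 9)
  step 14: ref 3 -> HIT, frames=[6,3,7] (faults so far: 9)
  step 15: ref 6 -> HIT, frames=[6,3,7] (faults so far: 9)
  Optimal total faults: 9

Answer: 11 11 9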